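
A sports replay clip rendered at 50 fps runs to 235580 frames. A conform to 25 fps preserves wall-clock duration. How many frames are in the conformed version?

Frames at target rate = 235580 × (25) / (50) = 117790.

117790 frames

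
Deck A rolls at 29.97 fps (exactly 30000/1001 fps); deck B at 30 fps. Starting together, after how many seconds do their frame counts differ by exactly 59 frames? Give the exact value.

The gap grows by |30 − 30000/1001| = 30/1001 frames per second.
Time for a 59-frame gap: 59 ÷ (30/1001) = 59059/30 s.

59059/30 seconds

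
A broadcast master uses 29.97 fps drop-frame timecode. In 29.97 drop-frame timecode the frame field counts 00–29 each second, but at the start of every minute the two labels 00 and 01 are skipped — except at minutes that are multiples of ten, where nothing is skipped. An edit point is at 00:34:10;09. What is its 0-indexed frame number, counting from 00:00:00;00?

As if non-drop at 30 labels/s: (0 × 3600 + 34 × 60 + 10) × 30 + 9 = 61509.
Minute boundaries passed: 34; those not divisible by 10: 34 − 3 = 31; dropped labels = 2 × 31 = 62.
Actual frame index = 61509 − 62 = 61447.

61447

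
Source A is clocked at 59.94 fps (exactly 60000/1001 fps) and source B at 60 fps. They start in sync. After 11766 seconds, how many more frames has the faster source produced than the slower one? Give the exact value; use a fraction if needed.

A emits 60000/1001 × 11766 = 705960000/1001 frames; B emits 60 × 11766 = 705960.
Difference = 705960/1001 frames (≈ 705.2547); B is ahead of A.

705960/1001 frames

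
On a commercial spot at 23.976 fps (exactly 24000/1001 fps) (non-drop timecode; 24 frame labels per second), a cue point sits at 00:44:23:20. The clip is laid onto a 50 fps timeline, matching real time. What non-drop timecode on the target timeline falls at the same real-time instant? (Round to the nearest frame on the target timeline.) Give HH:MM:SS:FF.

Source frame index: (0×3600 + 44×60 + 23) × 24 + 20 = 63932.
Real time: 63932 / (24000/1001) = 15998983/6000 s.
Target frame: (15998983/6000) × (50) = 15998983/120 ≈ 133324.858 → 133325.
At 50 labels/s: frame 133325 → 00:44:26:25.

00:44:26:25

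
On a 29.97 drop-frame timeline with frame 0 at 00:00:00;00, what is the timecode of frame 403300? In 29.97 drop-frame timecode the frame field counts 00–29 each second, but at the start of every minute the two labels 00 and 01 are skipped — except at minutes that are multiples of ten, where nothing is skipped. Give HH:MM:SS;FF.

Each 10-minute DF block holds 10 × 60 × 30 − 9 × 2 = 17982 frames. 403300 ÷ 17982 → 22 full blocks, remainder 7696.
Within the partial block the first minute is 1800 frames and each further minute 1798, so 4 further minute boundaries passed. Total skipped labels = 18 × 22 + 2 × 4 = 404.
Non-drop label index = 403300 + 404 = 403704; at 30 labels/s that is 03:44:16:24, i.e. DF 03:44:16;24.

03:44:16;24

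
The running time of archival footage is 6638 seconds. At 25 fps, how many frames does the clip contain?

Frames = 6638 × 25 = 165950.

165950 frames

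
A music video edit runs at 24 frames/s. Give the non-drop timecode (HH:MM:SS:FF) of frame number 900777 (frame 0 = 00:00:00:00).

900777 ÷ 24 = 37532 full seconds, remainder 9 frames.
37532 s = 10 h 25 min 32 s.
Timecode: 10:25:32:09.

10:25:32:09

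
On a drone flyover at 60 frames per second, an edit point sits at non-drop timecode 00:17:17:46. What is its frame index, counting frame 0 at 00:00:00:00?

frame 62266

Total seconds to the label: (0 × 3600 + 17 × 60 + 17) = 1037.
Frame index = 1037 × 60 + 46 = 62266.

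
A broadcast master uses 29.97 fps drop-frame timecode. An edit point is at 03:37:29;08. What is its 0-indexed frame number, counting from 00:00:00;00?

391086

Complete 10-minute blocks: 21, each 17982 frames → 377622.
Remaining 7 whole minutes in the current block: 1800 + 6 × 1798 = 12588 frames.
Within the current minute: 29 × 30 + 8 − 2 = 876 (labels ;00/;01 skipped at this minute). Total = 377622 + 12588 + 876 = 391086.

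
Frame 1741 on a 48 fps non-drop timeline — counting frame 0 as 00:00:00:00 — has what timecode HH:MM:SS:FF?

1741 ÷ 48 = 36 full seconds, remainder 13 frames.
36 s = 0 h 0 min 36 s.
Timecode: 00:00:36:13.

00:00:36:13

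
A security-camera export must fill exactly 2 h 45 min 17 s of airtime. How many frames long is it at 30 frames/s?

297510 frames

2 h 45 min 17 s = 9917 s.
Frames = 9917 × 30 = 297510.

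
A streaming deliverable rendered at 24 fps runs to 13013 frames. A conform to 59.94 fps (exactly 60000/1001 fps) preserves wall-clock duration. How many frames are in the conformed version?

Target frames = source frames × (target rate / source rate) = 13013 × (60000/1001)/(24) = 13013 × 2500/1001 = 32500.

32500 frames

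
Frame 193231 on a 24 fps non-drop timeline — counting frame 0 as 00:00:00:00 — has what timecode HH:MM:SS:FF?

02:14:11:07

193231 ÷ 24 = 8051 full seconds, remainder 7 frames.
8051 s = 2 h 14 min 11 s.
Timecode: 02:14:11:07.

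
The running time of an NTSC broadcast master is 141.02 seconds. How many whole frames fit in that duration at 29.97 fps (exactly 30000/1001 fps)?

4226 frames

Frames = 141.02 × 30000/1001 = 384600/91 ≈ 4226.3736.
Complete frames: 4226.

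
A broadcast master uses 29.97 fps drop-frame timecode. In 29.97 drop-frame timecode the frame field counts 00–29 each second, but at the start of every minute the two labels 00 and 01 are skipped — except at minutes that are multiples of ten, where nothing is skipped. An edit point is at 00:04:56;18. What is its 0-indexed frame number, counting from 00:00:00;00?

As if non-drop at 30 labels/s: (0 × 3600 + 4 × 60 + 56) × 30 + 18 = 8898.
Minute boundaries passed: 4; those not divisible by 10: 4 − 0 = 4; dropped labels = 2 × 4 = 8.
Actual frame index = 8898 − 8 = 8890.

8890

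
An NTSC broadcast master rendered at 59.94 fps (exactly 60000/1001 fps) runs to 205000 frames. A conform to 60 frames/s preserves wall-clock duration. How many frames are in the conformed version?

Target frames = source frames × (target rate / source rate) = 205000 × (60)/(60000/1001) = 205000 × 1001/1000 = 205205.

205205 frames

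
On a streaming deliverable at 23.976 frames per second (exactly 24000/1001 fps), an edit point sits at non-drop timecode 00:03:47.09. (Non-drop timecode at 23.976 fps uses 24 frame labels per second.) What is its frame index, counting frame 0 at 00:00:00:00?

Total seconds to the label: (0 × 3600 + 3 × 60 + 47) = 227.
Frame index = 227 × 24 + 9 = 5457.

frame 5457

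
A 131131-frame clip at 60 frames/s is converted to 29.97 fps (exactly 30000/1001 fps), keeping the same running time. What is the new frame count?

65500 frames

Target frames = source frames × (target rate / source rate) = 131131 × (30000/1001)/(60) = 131131 × 500/1001 = 65500.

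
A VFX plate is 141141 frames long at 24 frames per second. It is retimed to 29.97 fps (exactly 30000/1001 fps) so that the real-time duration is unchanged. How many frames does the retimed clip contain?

176250 frames

Target frames = source frames × (target rate / source rate) = 141141 × (30000/1001)/(24) = 141141 × 1250/1001 = 176250.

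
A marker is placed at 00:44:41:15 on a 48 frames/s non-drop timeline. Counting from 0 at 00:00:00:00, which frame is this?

frame 128703

Total seconds to the label: (0 × 3600 + 44 × 60 + 41) = 2681.
Frame index = 2681 × 48 + 15 = 128703.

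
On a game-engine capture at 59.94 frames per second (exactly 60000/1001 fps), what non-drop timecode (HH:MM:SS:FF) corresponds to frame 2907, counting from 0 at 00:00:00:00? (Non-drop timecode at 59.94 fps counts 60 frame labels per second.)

00:00:48:27

2907 ÷ 60 = 48 full seconds, remainder 27 frames.
48 s = 0 h 0 min 48 s.
Timecode: 00:00:48:27.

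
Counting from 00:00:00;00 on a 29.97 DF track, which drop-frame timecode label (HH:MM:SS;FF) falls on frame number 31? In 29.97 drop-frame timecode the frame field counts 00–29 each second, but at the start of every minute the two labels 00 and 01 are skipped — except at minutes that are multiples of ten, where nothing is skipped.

Ten DF minutes hold 17982 frames, so frame 31 lies in block 0 (frames 0–17981) with 31 frames into that block.
The block's first minute is 1800 frames and the rest 1798 each; 31 frames reaches minute 0, so 0 × 18 + 0 × 2 = 0 labels have been skipped so far.
Adding those back, label number 31 + 0 = 31 at 30 labels/s is 1 s + 1 f = 0 h 0 min 1 s frame 1, i.e. 00:00:01;01.

00:00:01;01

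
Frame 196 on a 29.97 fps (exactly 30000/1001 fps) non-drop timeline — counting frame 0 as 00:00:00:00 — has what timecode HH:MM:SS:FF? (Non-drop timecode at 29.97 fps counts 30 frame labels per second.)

00:00:06:16

196 ÷ 30 = 6 full seconds, remainder 16 frames.
6 s = 0 h 0 min 6 s.
Timecode: 00:00:06:16.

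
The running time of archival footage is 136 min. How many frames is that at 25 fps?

204000 frames

136 min = 8160 s.
Frames = 8160 × 25 = 204000.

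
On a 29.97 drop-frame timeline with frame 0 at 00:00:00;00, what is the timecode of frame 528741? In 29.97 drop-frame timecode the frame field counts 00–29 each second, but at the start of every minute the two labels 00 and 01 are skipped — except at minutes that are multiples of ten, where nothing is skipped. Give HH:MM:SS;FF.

Each 10-minute DF block holds 10 × 60 × 30 − 9 × 2 = 17982 frames. 528741 ÷ 17982 → 29 full blocks, remainder 7263.
Within the partial block the first minute is 1800 frames and each further minute 1798, so 4 further minute boundaries passed. Total skipped labels = 18 × 29 + 2 × 4 = 530.
Non-drop label index = 528741 + 530 = 529271; at 30 labels/s that is 04:54:02:11, i.e. DF 04:54:02;11.

04:54:02;11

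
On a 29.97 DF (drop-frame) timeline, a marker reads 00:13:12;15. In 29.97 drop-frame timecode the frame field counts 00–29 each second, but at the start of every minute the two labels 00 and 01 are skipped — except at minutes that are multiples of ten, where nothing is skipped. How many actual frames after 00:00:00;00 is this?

23751

Complete 10-minute blocks: 1, each 17982 frames → 17982.
Remaining 3 whole minutes in the current block: 1800 + 2 × 1798 = 5396 frames.
Within the current minute: 12 × 30 + 15 − 2 = 373 (labels ;00/;01 skipped at this minute). Total = 17982 + 5396 + 373 = 23751.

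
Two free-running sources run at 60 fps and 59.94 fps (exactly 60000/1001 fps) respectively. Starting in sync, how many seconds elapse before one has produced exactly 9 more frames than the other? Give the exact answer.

The gap grows by |60000/1001 − 60| = 60/1001 frames per second.
Time for a 9-frame gap: 9 ÷ (60/1001) = 150.15 s.

150.15 seconds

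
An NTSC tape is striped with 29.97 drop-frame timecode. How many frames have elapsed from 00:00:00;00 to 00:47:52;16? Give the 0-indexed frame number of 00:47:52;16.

As if non-drop at 30 labels/s: (0 × 3600 + 47 × 60 + 52) × 30 + 16 = 86176.
Minute boundaries passed: 47; those not divisible by 10: 47 − 4 = 43; dropped labels = 2 × 43 = 86.
Actual frame index = 86176 − 86 = 86090.

86090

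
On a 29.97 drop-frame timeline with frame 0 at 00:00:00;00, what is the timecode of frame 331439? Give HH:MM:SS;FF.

Ten DF minutes hold 17982 frames, so frame 331439 lies in block 18 (frames 323676–341657) with 7763 frames into that block.
The block's first minute is 1800 frames and the rest 1798 each; 7763 frames reaches minute 4, so 18 × 18 + 4 × 2 = 332 labels have been skipped so far.
Adding those back, label number 331439 + 332 = 331771 at 30 labels/s is 11059 s + 1 f = 3 h 4 min 19 s frame 1, i.e. 03:04:19;01.

03:04:19;01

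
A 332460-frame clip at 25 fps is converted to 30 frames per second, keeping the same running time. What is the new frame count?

Target frames = source frames × (target rate / source rate) = 332460 × (30)/(25) = 332460 × 6/5 = 398952.

398952 frames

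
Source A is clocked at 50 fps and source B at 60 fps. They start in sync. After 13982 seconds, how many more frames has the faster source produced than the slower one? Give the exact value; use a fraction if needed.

139820 frames

A emits 50 × 13982 = 699100 frames; B emits 60 × 13982 = 838920.
Difference = 139820 frames; B is ahead of A.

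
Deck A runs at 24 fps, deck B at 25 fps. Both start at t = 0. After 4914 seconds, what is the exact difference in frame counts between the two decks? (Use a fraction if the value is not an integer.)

4914 frames

A emits 24 × 4914 = 117936 frames; B emits 25 × 4914 = 122850.
Difference = 4914 frames; B is ahead of A.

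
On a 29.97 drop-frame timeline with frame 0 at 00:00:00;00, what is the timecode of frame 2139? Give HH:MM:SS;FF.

00:01:11;11

Each 10-minute DF block holds 10 × 60 × 30 − 9 × 2 = 17982 frames. 2139 ÷ 17982 → 0 full blocks, remainder 2139.
Within the partial block the first minute is 1800 frames and each further minute 1798, so 1 further minute boundary passed. Total skipped labels = 18 × 0 + 2 × 1 = 2.
Non-drop label index = 2139 + 2 = 2141; at 30 labels/s that is 00:01:11:11, i.e. DF 00:01:11;11.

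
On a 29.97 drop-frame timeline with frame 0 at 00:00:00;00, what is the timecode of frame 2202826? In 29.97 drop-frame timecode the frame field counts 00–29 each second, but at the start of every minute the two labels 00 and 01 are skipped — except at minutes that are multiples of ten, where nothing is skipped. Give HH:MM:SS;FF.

Ten DF minutes hold 17982 frames, so frame 2202826 lies in block 122 (frames 2193804–2211785) with 9022 frames into that block.
The block's first minute is 1800 frames and the rest 1798 each; 9022 frames reaches minute 5, so 122 × 18 + 5 × 2 = 2206 labels have been skipped so far.
Adding those back, label number 2202826 + 2206 = 2205032 at 30 labels/s is 73501 s + 2 f = 20 h 25 min 1 s frame 2, i.e. 20:25:01;02.

20:25:01;02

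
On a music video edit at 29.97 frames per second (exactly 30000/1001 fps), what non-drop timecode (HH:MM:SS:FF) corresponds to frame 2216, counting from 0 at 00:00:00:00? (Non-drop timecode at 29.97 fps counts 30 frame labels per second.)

2216 ÷ 30 = 73 full seconds, remainder 26 frames.
73 s = 0 h 1 min 13 s.
Timecode: 00:01:13:26.

00:01:13:26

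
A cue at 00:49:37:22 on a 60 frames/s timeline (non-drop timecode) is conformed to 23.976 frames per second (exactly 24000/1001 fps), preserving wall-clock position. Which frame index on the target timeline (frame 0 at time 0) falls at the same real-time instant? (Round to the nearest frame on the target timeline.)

Source frame index: (0×3600 + 49×60 + 37) × 60 + 22 = 178642.
Real time: 178642 / (60) = 89321/30 s.
Target frame: (89321/30) × (24000/1001) = 71456800/1001 ≈ 71385.415 → 71385.

frame 71385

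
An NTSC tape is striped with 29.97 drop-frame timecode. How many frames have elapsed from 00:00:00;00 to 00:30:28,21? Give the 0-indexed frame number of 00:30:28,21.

As if non-drop at 30 labels/s: (0 × 3600 + 30 × 60 + 28) × 30 + 21 = 54861.
Minute boundaries passed: 30; those not divisible by 10: 30 − 3 = 27; dropped labels = 2 × 27 = 54.
Actual frame index = 54861 − 54 = 54807.

54807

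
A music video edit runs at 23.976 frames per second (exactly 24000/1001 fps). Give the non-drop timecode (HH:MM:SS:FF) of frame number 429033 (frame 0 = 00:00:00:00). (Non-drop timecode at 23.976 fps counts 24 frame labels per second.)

429033 ÷ 24 = 17876 full seconds, remainder 9 frames.
17876 s = 4 h 57 min 56 s.
Timecode: 04:57:56:09.

04:57:56:09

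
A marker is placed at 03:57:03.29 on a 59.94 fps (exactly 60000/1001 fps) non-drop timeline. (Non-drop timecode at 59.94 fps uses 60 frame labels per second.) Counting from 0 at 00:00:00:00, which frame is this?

853409

Total seconds to the label: (3 × 3600 + 57 × 60 + 3) = 14223.
Frame index = 14223 × 60 + 29 = 853409.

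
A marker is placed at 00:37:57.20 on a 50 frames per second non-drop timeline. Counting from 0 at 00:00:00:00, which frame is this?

Total seconds to the label: (0 × 3600 + 37 × 60 + 57) = 2277.
Frame index = 2277 × 50 + 20 = 113870.

113870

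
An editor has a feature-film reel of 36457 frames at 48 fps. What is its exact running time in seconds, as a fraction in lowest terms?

Running time = 36457 ÷ (48) = 36457 × 1/48 = 36457/48 s.

36457/48 seconds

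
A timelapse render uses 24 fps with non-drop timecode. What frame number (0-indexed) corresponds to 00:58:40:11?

Total seconds to the label: (0 × 3600 + 58 × 60 + 40) = 3520.
Frame index = 3520 × 24 + 11 = 84491.

frame 84491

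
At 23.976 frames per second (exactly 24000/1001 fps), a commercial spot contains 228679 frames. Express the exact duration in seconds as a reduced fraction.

Running time = 228679 ÷ (24000/1001) = 228679 × 1001/24000 = 228907679/24000 s.

228907679/24000 seconds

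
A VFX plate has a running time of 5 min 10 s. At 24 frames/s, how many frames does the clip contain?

7440 frames

5 min 10 s = 310 s.
Frames = 310 × 24 = 7440.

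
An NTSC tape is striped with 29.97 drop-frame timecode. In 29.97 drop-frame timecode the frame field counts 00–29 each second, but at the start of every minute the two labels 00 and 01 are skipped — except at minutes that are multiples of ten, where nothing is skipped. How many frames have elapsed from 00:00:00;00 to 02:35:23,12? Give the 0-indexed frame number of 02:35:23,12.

279422

Complete 10-minute blocks: 15, each 17982 frames → 269730.
Remaining 5 whole minutes in the current block: 1800 + 4 × 1798 = 8992 frames.
Within the current minute: 23 × 30 + 12 − 2 = 700 (labels ;00/;01 skipped at this minute). Total = 269730 + 8992 + 700 = 279422.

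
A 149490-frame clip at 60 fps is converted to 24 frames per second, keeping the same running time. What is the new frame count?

59796 frames

Target frames = source frames × (target rate / source rate) = 149490 × (24)/(60) = 149490 × 2/5 = 59796.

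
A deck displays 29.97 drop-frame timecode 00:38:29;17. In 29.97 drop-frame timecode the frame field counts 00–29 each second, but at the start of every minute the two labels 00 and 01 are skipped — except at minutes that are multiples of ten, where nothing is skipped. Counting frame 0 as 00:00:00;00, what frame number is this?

69217

Complete 10-minute blocks: 3, each 17982 frames → 53946.
Remaining 8 whole minutes in the current block: 1800 + 7 × 1798 = 14386 frames.
Within the current minute: 29 × 30 + 17 − 2 = 885 (labels ;00/;01 skipped at this minute). Total = 53946 + 14386 + 885 = 69217.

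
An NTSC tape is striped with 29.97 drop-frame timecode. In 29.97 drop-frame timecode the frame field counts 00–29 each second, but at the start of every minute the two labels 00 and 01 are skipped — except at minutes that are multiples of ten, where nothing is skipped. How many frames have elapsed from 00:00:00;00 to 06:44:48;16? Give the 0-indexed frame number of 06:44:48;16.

Complete 10-minute blocks: 40, each 17982 frames → 719280.
Remaining 4 whole minutes in the current block: 1800 + 3 × 1798 = 7194 frames.
Within the current minute: 48 × 30 + 16 − 2 = 1454 (labels ;00/;01 skipped at this minute). Total = 719280 + 7194 + 1454 = 727928.

727928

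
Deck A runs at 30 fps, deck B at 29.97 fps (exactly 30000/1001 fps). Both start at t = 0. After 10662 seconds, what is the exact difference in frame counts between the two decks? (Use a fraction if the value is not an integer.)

319860/1001 frames

A emits 30 × 10662 = 319860 frames; B emits 30000/1001 × 10662 = 319860000/1001.
Difference = 319860/1001 frames (≈ 319.5405); B is behind A.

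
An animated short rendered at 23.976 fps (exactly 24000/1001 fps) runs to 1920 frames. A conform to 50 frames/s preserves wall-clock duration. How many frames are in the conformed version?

4004 frames

Target frames = source frames × (target rate / source rate) = 1920 × (50)/(24000/1001) = 1920 × 1001/480 = 4004.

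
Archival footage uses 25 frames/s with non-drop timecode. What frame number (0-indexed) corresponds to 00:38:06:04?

frame 57154

Total seconds to the label: (0 × 3600 + 38 × 60 + 6) = 2286.
Frame index = 2286 × 25 + 4 = 57154.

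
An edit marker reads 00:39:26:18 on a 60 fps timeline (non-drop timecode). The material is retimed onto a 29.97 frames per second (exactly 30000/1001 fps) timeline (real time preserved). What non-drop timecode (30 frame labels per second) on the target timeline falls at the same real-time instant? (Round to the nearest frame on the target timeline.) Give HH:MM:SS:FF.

00:39:23:28

Source frame index: (0×3600 + 39×60 + 26) × 60 + 18 = 141978.
Real time: 141978 / (60) = 23663/10 s.
Target frame: (23663/10) × (30000/1001) = 70989000/1001 ≈ 70918.082 → 70918.
At 30 labels/s: frame 70918 → 00:39:23:28.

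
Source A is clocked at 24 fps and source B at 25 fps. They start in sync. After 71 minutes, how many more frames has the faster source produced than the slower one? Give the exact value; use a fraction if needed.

71 min = 4260 s.
A emits 24 × 4260 = 102240 frames; B emits 25 × 4260 = 106500.
Difference = 4260 frames; B is ahead of A.

4260 frames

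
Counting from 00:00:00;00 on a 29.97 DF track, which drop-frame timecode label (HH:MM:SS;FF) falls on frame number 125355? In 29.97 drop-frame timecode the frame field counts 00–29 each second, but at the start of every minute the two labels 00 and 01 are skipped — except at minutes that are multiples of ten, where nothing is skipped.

Ten DF minutes hold 17982 frames, so frame 125355 lies in block 6 (frames 107892–125873) with 17463 frames into that block.
The block's first minute is 1800 frames and the rest 1798 each; 17463 frames reaches minute 9, so 6 × 18 + 9 × 2 = 126 labels have been skipped so far.
Adding those back, label number 125355 + 126 = 125481 at 30 labels/s is 4182 s + 21 f = 1 h 9 min 42 s frame 21, i.e. 01:09:42;21.

01:09:42;21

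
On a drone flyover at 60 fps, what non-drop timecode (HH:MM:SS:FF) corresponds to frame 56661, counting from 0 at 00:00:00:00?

56661 ÷ 60 = 944 full seconds, remainder 21 frames.
944 s = 0 h 15 min 44 s.
Timecode: 00:15:44:21.

00:15:44:21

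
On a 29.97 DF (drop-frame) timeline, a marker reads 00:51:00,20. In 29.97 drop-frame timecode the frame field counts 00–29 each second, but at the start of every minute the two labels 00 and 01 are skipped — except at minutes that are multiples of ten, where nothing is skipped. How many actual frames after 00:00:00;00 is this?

91728

As if non-drop at 30 labels/s: (0 × 3600 + 51 × 60 + 0) × 30 + 20 = 91820.
Minute boundaries passed: 51; those not divisible by 10: 51 − 5 = 46; dropped labels = 2 × 46 = 92.
Actual frame index = 91820 − 92 = 91728.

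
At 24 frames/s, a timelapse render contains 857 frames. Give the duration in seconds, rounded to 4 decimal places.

Running time = 857 × 1/24 = 857/24 s ≈ 35.7083 s.

35.7083 seconds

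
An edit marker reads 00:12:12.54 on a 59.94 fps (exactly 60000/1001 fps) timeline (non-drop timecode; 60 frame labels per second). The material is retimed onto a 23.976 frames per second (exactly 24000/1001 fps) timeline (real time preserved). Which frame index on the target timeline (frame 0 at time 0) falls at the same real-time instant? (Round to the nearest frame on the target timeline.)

frame 17590

Source frame index: (0×3600 + 12×60 + 12) × 60 + 54 = 43974.
Real time: 43974 / (60000/1001) = 7336329/10000 s.
Target frame: (7336329/10000) × (24000/1001) = 87948/5 ≈ 17589.600 → 17590.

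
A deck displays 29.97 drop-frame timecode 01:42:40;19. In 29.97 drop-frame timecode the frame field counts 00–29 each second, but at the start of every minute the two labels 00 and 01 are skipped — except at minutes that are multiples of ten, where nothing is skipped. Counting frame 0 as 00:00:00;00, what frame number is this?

184635

Complete 10-minute blocks: 10, each 17982 frames → 179820.
Remaining 2 whole minutes in the current block: 1800 + 1 × 1798 = 3598 frames.
Within the current minute: 40 × 30 + 19 − 2 = 1217 (labels ;00/;01 skipped at this minute). Total = 179820 + 3598 + 1217 = 184635.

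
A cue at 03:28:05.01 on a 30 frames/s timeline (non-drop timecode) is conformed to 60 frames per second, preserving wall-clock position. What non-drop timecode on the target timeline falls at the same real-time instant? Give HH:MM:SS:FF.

03:28:05:02

Source frame index: (3×3600 + 28×60 + 5) × 30 + 1 = 374551.
Real time: 374551 / (30) = 374551/30 s.
Target frame: (374551/30) × (60) = 749102.
At 60 labels/s: frame 749102 → 03:28:05:02.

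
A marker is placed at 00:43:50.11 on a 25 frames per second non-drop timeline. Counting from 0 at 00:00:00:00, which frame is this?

Total seconds to the label: (0 × 3600 + 43 × 60 + 50) = 2630.
Frame index = 2630 × 25 + 11 = 65761.

65761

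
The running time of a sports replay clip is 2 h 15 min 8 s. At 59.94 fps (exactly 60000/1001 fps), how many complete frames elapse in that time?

485994 frames

2 h 15 min 8 s = 8108 s.
Frames = 8108 × 60000/1001 = 486480000/1001 ≈ 485994.0060.
Complete frames: 485994.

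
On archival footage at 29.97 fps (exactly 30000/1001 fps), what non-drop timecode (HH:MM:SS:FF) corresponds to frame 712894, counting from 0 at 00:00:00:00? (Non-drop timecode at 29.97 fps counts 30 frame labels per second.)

712894 ÷ 30 = 23763 full seconds, remainder 4 frames.
23763 s = 6 h 36 min 3 s.
Timecode: 06:36:03:04.

06:36:03:04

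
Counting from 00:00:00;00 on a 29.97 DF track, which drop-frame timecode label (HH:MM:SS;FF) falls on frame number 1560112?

Ten DF minutes hold 17982 frames, so frame 1560112 lies in block 86 (frames 1546452–1564433) with 13660 frames into that block.
The block's first minute is 1800 frames and the rest 1798 each; 13660 frames reaches minute 7, so 86 × 18 + 7 × 2 = 1562 labels have been skipped so far.
Adding those back, label number 1560112 + 1562 = 1561674 at 30 labels/s is 52055 s + 24 f = 14 h 27 min 35 s frame 24, i.e. 14:27:35;24.

14:27:35;24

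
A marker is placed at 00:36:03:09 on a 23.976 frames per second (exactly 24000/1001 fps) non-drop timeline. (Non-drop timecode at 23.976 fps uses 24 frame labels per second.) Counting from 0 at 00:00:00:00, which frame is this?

Total seconds to the label: (0 × 3600 + 36 × 60 + 3) = 2163.
Frame index = 2163 × 24 + 9 = 51921.

51921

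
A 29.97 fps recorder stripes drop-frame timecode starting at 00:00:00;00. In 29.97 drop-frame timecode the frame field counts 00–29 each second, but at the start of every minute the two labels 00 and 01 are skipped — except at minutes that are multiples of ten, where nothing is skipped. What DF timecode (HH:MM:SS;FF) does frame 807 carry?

00:00:26;27

Ten DF minutes hold 17982 frames, so frame 807 lies in block 0 (frames 0–17981) with 807 frames into that block.
The block's first minute is 1800 frames and the rest 1798 each; 807 frames reaches minute 0, so 0 × 18 + 0 × 2 = 0 labels have been skipped so far.
Adding those back, label number 807 + 0 = 807 at 30 labels/s is 26 s + 27 f = 0 h 0 min 26 s frame 27, i.e. 00:00:26;27.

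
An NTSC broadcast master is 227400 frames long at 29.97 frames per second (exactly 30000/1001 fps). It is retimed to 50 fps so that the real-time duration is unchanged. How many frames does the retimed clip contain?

Target frames = source frames × (target rate / source rate) = 227400 × (50)/(30000/1001) = 227400 × 1001/600 = 379379.

379379 frames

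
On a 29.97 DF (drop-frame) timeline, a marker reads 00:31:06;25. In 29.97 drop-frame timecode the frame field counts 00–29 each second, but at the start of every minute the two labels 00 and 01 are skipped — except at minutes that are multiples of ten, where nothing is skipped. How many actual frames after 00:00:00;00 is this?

As if non-drop at 30 labels/s: (0 × 3600 + 31 × 60 + 6) × 30 + 25 = 56005.
Minute boundaries passed: 31; those not divisible by 10: 31 − 3 = 28; dropped labels = 2 × 28 = 56.
Actual frame index = 56005 − 56 = 55949.

55949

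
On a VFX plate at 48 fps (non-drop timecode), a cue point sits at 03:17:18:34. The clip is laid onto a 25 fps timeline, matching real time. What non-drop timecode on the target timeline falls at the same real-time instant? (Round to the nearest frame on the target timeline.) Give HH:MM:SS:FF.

03:17:18:18

Source frame index: (3×3600 + 17×60 + 18) × 48 + 34 = 568258.
Real time: 568258 / (48) = 284129/24 s.
Target frame: (284129/24) × (25) = 7103225/24 ≈ 295967.708 → 295968.
At 25 labels/s: frame 295968 → 03:17:18:18.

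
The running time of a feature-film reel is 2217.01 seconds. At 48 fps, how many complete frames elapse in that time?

106416 frames

Frames = 2217.01 × 48 = 2660412/25 ≈ 106416.4800.
Complete frames: 106416.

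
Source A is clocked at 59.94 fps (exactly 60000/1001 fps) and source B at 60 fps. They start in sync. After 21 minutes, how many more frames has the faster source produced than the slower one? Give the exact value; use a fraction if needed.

21 min = 1260 s.
A emits 60000/1001 × 1260 = 10800000/143 frames; B emits 60 × 1260 = 75600.
Difference = 10800/143 frames (≈ 75.5245); B is ahead of A.

10800/143 frames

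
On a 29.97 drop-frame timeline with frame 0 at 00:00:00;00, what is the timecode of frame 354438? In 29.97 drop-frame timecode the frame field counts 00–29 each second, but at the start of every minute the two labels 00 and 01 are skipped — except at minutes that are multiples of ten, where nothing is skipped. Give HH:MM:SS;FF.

Ten DF minutes hold 17982 frames, so frame 354438 lies in block 19 (frames 341658–359639) with 12780 frames into that block.
The block's first minute is 1800 frames and the rest 1798 each; 12780 frames reaches minute 7, so 19 × 18 + 7 × 2 = 356 labels have been skipped so far.
Adding those back, label number 354438 + 356 = 354794 at 30 labels/s is 11826 s + 14 f = 3 h 17 min 6 s frame 14, i.e. 03:17:06;14.

03:17:06;14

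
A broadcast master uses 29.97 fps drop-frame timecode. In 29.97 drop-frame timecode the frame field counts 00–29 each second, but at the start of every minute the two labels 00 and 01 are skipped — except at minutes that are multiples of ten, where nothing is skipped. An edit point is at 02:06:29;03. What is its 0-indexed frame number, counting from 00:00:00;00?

Complete 10-minute blocks: 12, each 17982 frames → 215784.
Remaining 6 whole minutes in the current block: 1800 + 5 × 1798 = 10790 frames.
Within the current minute: 29 × 30 + 3 − 2 = 871 (labels ;00/;01 skipped at this minute). Total = 215784 + 10790 + 871 = 227445.

227445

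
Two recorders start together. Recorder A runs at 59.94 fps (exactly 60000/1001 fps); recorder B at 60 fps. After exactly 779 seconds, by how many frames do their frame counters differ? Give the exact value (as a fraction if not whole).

46740/1001 frames

A emits 60000/1001 × 779 = 46740000/1001 frames; B emits 60 × 779 = 46740.
Difference = 46740/1001 frames (≈ 46.6933); B is ahead of A.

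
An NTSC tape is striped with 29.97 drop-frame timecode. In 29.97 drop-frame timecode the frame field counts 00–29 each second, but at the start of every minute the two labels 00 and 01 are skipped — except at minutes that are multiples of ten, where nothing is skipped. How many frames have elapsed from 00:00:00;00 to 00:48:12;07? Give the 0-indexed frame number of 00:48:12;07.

86679

As if non-drop at 30 labels/s: (0 × 3600 + 48 × 60 + 12) × 30 + 7 = 86767.
Minute boundaries passed: 48; those not divisible by 10: 48 − 4 = 44; dropped labels = 2 × 44 = 88.
Actual frame index = 86767 − 88 = 86679.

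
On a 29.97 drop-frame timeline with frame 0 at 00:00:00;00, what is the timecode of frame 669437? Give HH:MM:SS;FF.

06:12:16;27

Each 10-minute DF block holds 10 × 60 × 30 − 9 × 2 = 17982 frames. 669437 ÷ 17982 → 37 full blocks, remainder 4103.
Within the partial block the first minute is 1800 frames and each further minute 1798, so 2 further minute boundaries passed. Total skipped labels = 18 × 37 + 2 × 2 = 670.
Non-drop label index = 669437 + 670 = 670107; at 30 labels/s that is 06:12:16:27, i.e. DF 06:12:16;27.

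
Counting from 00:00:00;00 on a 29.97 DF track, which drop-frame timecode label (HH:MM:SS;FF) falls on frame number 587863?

05:26:55;01

Each 10-minute DF block holds 10 × 60 × 30 − 9 × 2 = 17982 frames. 587863 ÷ 17982 → 32 full blocks, remainder 12439.
Within the partial block the first minute is 1800 frames and each further minute 1798, so 6 further minute boundaries passed. Total skipped labels = 18 × 32 + 2 × 6 = 588.
Non-drop label index = 587863 + 588 = 588451; at 30 labels/s that is 05:26:55:01, i.e. DF 05:26:55;01.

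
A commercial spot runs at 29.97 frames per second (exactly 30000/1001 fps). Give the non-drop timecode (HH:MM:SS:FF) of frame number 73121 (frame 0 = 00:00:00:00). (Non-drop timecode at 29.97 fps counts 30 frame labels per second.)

00:40:37:11

73121 ÷ 30 = 2437 full seconds, remainder 11 frames.
2437 s = 0 h 40 min 37 s.
Timecode: 00:40:37:11.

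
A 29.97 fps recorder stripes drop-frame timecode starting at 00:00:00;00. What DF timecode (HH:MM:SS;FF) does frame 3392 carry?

Each 10-minute DF block holds 10 × 60 × 30 − 9 × 2 = 17982 frames. 3392 ÷ 17982 → 0 full blocks, remainder 3392.
Within the partial block the first minute is 1800 frames and each further minute 1798, so 1 further minute boundary passed. Total skipped labels = 18 × 0 + 2 × 1 = 2.
Non-drop label index = 3392 + 2 = 3394; at 30 labels/s that is 00:01:53:04, i.e. DF 00:01:53;04.

00:01:53;04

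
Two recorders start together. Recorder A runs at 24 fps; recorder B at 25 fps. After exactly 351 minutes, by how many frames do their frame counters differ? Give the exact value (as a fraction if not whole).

21060 frames

351 min = 21060 s.
A emits 24 × 21060 = 505440 frames; B emits 25 × 21060 = 526500.
Difference = 21060 frames; B is ahead of A.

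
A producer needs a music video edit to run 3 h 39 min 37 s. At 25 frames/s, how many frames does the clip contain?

3 h 39 min 37 s = 13177 s.
Frames = 13177 × 25 = 329425.

329425 frames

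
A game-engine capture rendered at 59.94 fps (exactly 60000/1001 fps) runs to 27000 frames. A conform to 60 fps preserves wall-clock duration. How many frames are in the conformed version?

Target frames = source frames × (target rate / source rate) = 27000 × (60)/(60000/1001) = 27000 × 1001/1000 = 27027.

27027 frames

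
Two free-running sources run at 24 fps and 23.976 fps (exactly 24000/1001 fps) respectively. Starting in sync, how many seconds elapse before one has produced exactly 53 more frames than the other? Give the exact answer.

The gap grows by |24000/1001 − 24| = 24/1001 frames per second.
Time for a 53-frame gap: 53 ÷ (24/1001) = 53053/24 s.

53053/24 seconds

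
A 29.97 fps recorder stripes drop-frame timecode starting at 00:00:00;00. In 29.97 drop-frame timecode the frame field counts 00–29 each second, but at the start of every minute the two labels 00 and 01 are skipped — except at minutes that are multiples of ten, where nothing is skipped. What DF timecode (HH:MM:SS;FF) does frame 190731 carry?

01:46:04;03

Each 10-minute DF block holds 10 × 60 × 30 − 9 × 2 = 17982 frames. 190731 ÷ 17982 → 10 full blocks, remainder 10911.
Within the partial block the first minute is 1800 frames and each further minute 1798, so 6 further minute boundaries passed. Total skipped labels = 18 × 10 + 2 × 6 = 192.
Non-drop label index = 190731 + 192 = 190923; at 30 labels/s that is 01:46:04:03, i.e. DF 01:46:04;03.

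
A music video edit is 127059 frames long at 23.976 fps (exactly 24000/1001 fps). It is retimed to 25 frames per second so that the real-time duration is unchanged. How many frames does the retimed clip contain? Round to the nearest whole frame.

132485 frames

Frames at target rate = 127059 × (25) / (24000/1001) = 42395353/320 ≈ 132485.478.
Nearest whole frame: 132485.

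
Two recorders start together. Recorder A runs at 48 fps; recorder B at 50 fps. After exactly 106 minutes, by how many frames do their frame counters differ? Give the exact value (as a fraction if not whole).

106 min = 6360 s.
A emits 48 × 6360 = 305280 frames; B emits 50 × 6360 = 318000.
Difference = 12720 frames; B is ahead of A.

12720 frames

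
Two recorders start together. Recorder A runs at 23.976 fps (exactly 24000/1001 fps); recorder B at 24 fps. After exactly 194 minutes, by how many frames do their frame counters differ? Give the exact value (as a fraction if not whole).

194 min = 11640 s.
A emits 24000/1001 × 11640 = 279360000/1001 frames; B emits 24 × 11640 = 279360.
Difference = 279360/1001 frames (≈ 279.0809); B is ahead of A.

279360/1001 frames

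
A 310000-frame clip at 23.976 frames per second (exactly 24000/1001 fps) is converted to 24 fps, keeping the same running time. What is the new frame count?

310310 frames

Target frames = source frames × (target rate / source rate) = 310000 × (24)/(24000/1001) = 310000 × 1001/1000 = 310310.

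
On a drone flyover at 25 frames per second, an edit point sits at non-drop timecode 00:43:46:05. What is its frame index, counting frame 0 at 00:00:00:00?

frame 65655

Total seconds to the label: (0 × 3600 + 43 × 60 + 46) = 2626.
Frame index = 2626 × 25 + 5 = 65655.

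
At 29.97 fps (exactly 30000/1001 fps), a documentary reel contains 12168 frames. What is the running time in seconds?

406.0056 seconds

Running time = 12168 / (30000/1001) = 406.0056 s.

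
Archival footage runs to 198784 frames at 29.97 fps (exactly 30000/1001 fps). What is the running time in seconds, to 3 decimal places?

Running time = 198784 × 1001/30000 = 12436424/1875 s ≈ 6632.759 s.

6632.759 seconds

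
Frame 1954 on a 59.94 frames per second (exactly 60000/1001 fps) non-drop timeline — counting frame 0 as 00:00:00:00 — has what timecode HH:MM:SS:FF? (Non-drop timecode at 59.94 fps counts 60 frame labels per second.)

00:00:32:34

1954 ÷ 60 = 32 full seconds, remainder 34 frames.
32 s = 0 h 0 min 32 s.
Timecode: 00:00:32:34.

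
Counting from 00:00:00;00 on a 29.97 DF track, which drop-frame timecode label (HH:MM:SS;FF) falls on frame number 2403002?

Each 10-minute DF block holds 10 × 60 × 30 − 9 × 2 = 17982 frames. 2403002 ÷ 17982 → 133 full blocks, remainder 11396.
Within the partial block the first minute is 1800 frames and each further minute 1798, so 6 further minute boundaries passed. Total skipped labels = 18 × 133 + 2 × 6 = 2406.
Non-drop label index = 2403002 + 2406 = 2405408; at 30 labels/s that is 22:16:20:08, i.e. DF 22:16:20;08.

22:16:20;08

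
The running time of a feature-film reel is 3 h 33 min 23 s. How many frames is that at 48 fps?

3 h 33 min 23 s = 12803 s.
Frames = 12803 × 48 = 614544.

614544 frames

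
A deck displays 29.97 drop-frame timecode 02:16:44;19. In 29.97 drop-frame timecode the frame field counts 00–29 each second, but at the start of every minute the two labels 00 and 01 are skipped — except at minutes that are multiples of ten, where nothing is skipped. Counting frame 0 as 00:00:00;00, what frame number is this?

245893

As if non-drop at 30 labels/s: (2 × 3600 + 16 × 60 + 44) × 30 + 19 = 246139.
Minute boundaries passed: 136; those not divisible by 10: 136 − 13 = 123; dropped labels = 2 × 123 = 246.
Actual frame index = 246139 − 246 = 245893.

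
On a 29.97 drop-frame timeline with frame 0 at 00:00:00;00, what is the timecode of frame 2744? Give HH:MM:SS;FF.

00:01:31;16

Each 10-minute DF block holds 10 × 60 × 30 − 9 × 2 = 17982 frames. 2744 ÷ 17982 → 0 full blocks, remainder 2744.
Within the partial block the first minute is 1800 frames and each further minute 1798, so 1 further minute boundary passed. Total skipped labels = 18 × 0 + 2 × 1 = 2.
Non-drop label index = 2744 + 2 = 2746; at 30 labels/s that is 00:01:31:16, i.e. DF 00:01:31;16.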